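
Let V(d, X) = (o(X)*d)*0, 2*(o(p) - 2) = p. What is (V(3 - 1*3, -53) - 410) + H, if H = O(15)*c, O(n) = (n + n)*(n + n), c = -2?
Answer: -2210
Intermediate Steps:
O(n) = 4*n² (O(n) = (2*n)*(2*n) = 4*n²)
o(p) = 2 + p/2
H = -1800 (H = (4*15²)*(-2) = (4*225)*(-2) = 900*(-2) = -1800)
V(d, X) = 0 (V(d, X) = ((2 + X/2)*d)*0 = (d*(2 + X/2))*0 = 0)
(V(3 - 1*3, -53) - 410) + H = (0 - 410) - 1800 = -410 - 1800 = -2210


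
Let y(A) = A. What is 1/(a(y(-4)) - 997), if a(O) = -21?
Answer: -1/1018 ≈ -0.00098232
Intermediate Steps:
1/(a(y(-4)) - 997) = 1/(-21 - 997) = 1/(-1018) = -1/1018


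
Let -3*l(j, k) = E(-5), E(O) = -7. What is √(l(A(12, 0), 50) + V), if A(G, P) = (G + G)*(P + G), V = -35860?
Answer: I*√322719/3 ≈ 189.36*I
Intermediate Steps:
A(G, P) = 2*G*(G + P) (A(G, P) = (2*G)*(G + P) = 2*G*(G + P))
l(j, k) = 7/3 (l(j, k) = -⅓*(-7) = 7/3)
√(l(A(12, 0), 50) + V) = √(7/3 - 35860) = √(-107573/3) = I*√322719/3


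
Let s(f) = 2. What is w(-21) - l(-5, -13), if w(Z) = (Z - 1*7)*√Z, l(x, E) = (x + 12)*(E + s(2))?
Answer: 77 - 28*I*√21 ≈ 77.0 - 128.31*I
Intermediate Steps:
l(x, E) = (2 + E)*(12 + x) (l(x, E) = (x + 12)*(E + 2) = (12 + x)*(2 + E) = (2 + E)*(12 + x))
w(Z) = √Z*(-7 + Z) (w(Z) = (Z - 7)*√Z = (-7 + Z)*√Z = √Z*(-7 + Z))
w(-21) - l(-5, -13) = √(-21)*(-7 - 21) - (24 + 2*(-5) + 12*(-13) - 13*(-5)) = (I*√21)*(-28) - (24 - 10 - 156 + 65) = -28*I*√21 - 1*(-77) = -28*I*√21 + 77 = 77 - 28*I*√21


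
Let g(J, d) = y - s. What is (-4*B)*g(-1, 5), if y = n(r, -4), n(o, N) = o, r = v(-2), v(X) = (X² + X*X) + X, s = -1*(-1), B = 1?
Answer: -20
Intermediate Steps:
s = 1
v(X) = X + 2*X² (v(X) = (X² + X²) + X = 2*X² + X = X + 2*X²)
r = 6 (r = -2*(1 + 2*(-2)) = -2*(1 - 4) = -2*(-3) = 6)
y = 6
g(J, d) = 5 (g(J, d) = 6 - 1*1 = 6 - 1 = 5)
(-4*B)*g(-1, 5) = -4*1*5 = -4*5 = -20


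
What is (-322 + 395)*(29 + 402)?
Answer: 31463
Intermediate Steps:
(-322 + 395)*(29 + 402) = 73*431 = 31463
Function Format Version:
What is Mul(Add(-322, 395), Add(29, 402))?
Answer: 31463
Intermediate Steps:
Mul(Add(-322, 395), Add(29, 402)) = Mul(73, 431) = 31463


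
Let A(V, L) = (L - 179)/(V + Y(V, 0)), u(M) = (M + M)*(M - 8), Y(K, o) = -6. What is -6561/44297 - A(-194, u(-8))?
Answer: 2098669/8859400 ≈ 0.23689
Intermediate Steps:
u(M) = 2*M*(-8 + M) (u(M) = (2*M)*(-8 + M) = 2*M*(-8 + M))
A(V, L) = (-179 + L)/(-6 + V) (A(V, L) = (L - 179)/(V - 6) = (-179 + L)/(-6 + V))
-6561/44297 - A(-194, u(-8)) = -6561/44297 - (-179 + 2*(-8)*(-8 - 8))/(-6 - 194) = -6561*1/44297 - (-179 + 2*(-8)*(-16))/(-200) = -6561/44297 - (-1)*(-179 + 256)/200 = -6561/44297 - (-1)*77/200 = -6561/44297 - 1*(-77/200) = -6561/44297 + 77/200 = 2098669/8859400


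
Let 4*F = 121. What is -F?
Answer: -121/4 ≈ -30.250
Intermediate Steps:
F = 121/4 (F = (¼)*121 = 121/4 ≈ 30.250)
-F = -1*121/4 = -121/4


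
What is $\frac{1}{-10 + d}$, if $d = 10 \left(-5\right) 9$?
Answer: $- \frac{1}{460} \approx -0.0021739$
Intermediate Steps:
$d = -450$ ($d = \left(-50\right) 9 = -450$)
$\frac{1}{-10 + d} = \frac{1}{-10 - 450} = \frac{1}{-460} = - \frac{1}{460}$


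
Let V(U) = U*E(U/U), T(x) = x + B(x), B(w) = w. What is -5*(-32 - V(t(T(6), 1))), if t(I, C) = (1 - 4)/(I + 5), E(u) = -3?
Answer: 2765/17 ≈ 162.65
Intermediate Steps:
T(x) = 2*x (T(x) = x + x = 2*x)
t(I, C) = -3/(5 + I)
V(U) = -3*U (V(U) = U*(-3) = -3*U)
-5*(-32 - V(t(T(6), 1))) = -5*(-32 - (-3)*(-3/(5 + 2*6))) = -5*(-32 - (-3)*(-3/(5 + 12))) = -5*(-32 - (-3)*(-3/17)) = -5*(-32 - (-3)*(-3*1/17)) = -5*(-32 - (-3)*(-3)/17) = -5*(-32 - 1*9/17) = -5*(-32 - 9/17) = -5*(-553/17) = 2765/17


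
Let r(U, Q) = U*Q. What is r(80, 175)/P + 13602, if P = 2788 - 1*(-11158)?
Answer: 94853746/6973 ≈ 13603.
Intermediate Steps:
P = 13946 (P = 2788 + 11158 = 13946)
r(U, Q) = Q*U
r(80, 175)/P + 13602 = (175*80)/13946 + 13602 = 14000*(1/13946) + 13602 = 7000/6973 + 13602 = 94853746/6973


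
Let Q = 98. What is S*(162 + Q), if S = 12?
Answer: 3120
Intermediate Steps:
S*(162 + Q) = 12*(162 + 98) = 12*260 = 3120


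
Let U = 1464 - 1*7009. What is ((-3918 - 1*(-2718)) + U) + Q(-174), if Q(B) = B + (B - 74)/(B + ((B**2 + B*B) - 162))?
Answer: -52079344/7527 ≈ -6919.0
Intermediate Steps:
U = -5545 (U = 1464 - 7009 = -5545)
Q(B) = B + (-74 + B)/(-162 + B + 2*B**2) (Q(B) = B + (-74 + B)/(B + ((B**2 + B**2) - 162)) = B + (-74 + B)/(B + (2*B**2 - 162)) = B + (-74 + B)/(B + (-162 + 2*B**2)) = B + (-74 + B)/(-162 + B + 2*B**2))
((-3918 - 1*(-2718)) + U) + Q(-174) = ((-3918 - 1*(-2718)) - 5545) + (-74 + (-174)**2 - 161*(-174) + 2*(-174)**3)/(-162 - 174 + 2*(-174)**2) = ((-3918 + 2718) - 5545) + (-74 + 30276 + 28014 + 2*(-5268024))/(-162 - 174 + 2*30276) = (-1200 - 5545) + (-74 + 30276 + 28014 - 10536048)/(-162 - 174 + 60552) = -6745 - 10477832/60216 = -6745 + (1/60216)*(-10477832) = -6745 - 1309729/7527 = -52079344/7527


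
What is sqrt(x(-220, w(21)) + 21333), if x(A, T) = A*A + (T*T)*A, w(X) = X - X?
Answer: sqrt(69733) ≈ 264.07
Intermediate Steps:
w(X) = 0
x(A, T) = A**2 + A*T**2 (x(A, T) = A**2 + T**2*A = A**2 + A*T**2)
sqrt(x(-220, w(21)) + 21333) = sqrt(-220*(-220 + 0**2) + 21333) = sqrt(-220*(-220 + 0) + 21333) = sqrt(-220*(-220) + 21333) = sqrt(48400 + 21333) = sqrt(69733)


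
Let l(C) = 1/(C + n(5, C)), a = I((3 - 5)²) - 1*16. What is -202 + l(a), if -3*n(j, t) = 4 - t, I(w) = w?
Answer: -10507/52 ≈ -202.06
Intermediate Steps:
a = -12 (a = (3 - 5)² - 1*16 = (-2)² - 16 = 4 - 16 = -12)
n(j, t) = -4/3 + t/3 (n(j, t) = -(4 - t)/3 = -4/3 + t/3)
l(C) = 1/(-4/3 + 4*C/3) (l(C) = 1/(C + (-4/3 + C/3)) = 1/(-4/3 + 4*C/3))
-202 + l(a) = -202 + 3/(4*(-1 - 12)) = -202 + (¾)/(-13) = -202 + (¾)*(-1/13) = -202 - 3/52 = -10507/52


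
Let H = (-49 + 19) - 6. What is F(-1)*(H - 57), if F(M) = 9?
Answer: -837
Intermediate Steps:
H = -36 (H = -30 - 6 = -36)
F(-1)*(H - 57) = 9*(-36 - 57) = 9*(-93) = -837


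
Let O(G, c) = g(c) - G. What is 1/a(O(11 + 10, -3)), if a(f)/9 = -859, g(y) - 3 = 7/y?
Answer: -1/7731 ≈ -0.00012935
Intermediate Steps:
g(y) = 3 + 7/y
O(G, c) = 3 - G + 7/c (O(G, c) = (3 + 7/c) - G = 3 - G + 7/c)
a(f) = -7731 (a(f) = 9*(-859) = -7731)
1/a(O(11 + 10, -3)) = 1/(-7731) = -1/7731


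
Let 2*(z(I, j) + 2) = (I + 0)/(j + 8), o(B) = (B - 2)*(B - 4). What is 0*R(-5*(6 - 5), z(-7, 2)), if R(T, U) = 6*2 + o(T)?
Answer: 0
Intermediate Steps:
o(B) = (-4 + B)*(-2 + B) (o(B) = (-2 + B)*(-4 + B) = (-4 + B)*(-2 + B))
z(I, j) = -2 + I/(2*(8 + j)) (z(I, j) = -2 + ((I + 0)/(j + 8))/2 = -2 + (I/(8 + j))/2 = -2 + I/(2*(8 + j)))
R(T, U) = 20 + T² - 6*T (R(T, U) = 6*2 + (8 + T² - 6*T) = 12 + (8 + T² - 6*T) = 20 + T² - 6*T)
0*R(-5*(6 - 5), z(-7, 2)) = 0*(20 + (-5*(6 - 5))² - (-30)*(6 - 5)) = 0*(20 + (-5*1)² - (-30)) = 0*(20 + (-5)² - 6*(-5)) = 0*(20 + 25 + 30) = 0*75 = 0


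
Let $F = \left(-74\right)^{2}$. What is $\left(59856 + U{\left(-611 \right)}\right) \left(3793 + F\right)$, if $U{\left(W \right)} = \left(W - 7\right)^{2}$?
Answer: $4094858820$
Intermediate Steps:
$F = 5476$
$U{\left(W \right)} = \left(-7 + W\right)^{2}$
$\left(59856 + U{\left(-611 \right)}\right) \left(3793 + F\right) = \left(59856 + \left(-7 - 611\right)^{2}\right) \left(3793 + 5476\right) = \left(59856 + \left(-618\right)^{2}\right) 9269 = \left(59856 + 381924\right) 9269 = 441780 \cdot 9269 = 4094858820$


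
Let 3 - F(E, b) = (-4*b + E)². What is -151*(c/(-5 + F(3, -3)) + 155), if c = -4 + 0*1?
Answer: -5313539/227 ≈ -23408.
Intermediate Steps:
c = -4 (c = -4 + 0 = -4)
F(E, b) = 3 - (E - 4*b)² (F(E, b) = 3 - (-4*b + E)² = 3 - (E - 4*b)²)
-151*(c/(-5 + F(3, -3)) + 155) = -151*(-4/(-5 + (3 - (3 - 4*(-3))²)) + 155) = -151*(-4/(-5 + (3 - (3 + 12)²)) + 155) = -151*(-4/(-5 + (3 - 1*15²)) + 155) = -151*(-4/(-5 + (3 - 1*225)) + 155) = -151*(-4/(-5 + (3 - 225)) + 155) = -151*(-4/(-5 - 222) + 155) = -151*(-4/(-227) + 155) = -151*(-1/227*(-4) + 155) = -151*(4/227 + 155) = -151*35189/227 = -5313539/227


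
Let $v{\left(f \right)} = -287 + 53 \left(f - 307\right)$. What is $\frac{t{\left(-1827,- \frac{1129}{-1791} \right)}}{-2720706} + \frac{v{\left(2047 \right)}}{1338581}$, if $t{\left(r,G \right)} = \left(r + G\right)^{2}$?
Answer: $- \frac{6759999955481279083}{5841003233815713333} \approx -1.1573$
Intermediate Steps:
$t{\left(r,G \right)} = \left(G + r\right)^{2}$
$v{\left(f \right)} = -16558 + 53 f$ ($v{\left(f \right)} = -287 + 53 \left(-307 + f\right) = -287 + \left(-16271 + 53 f\right) = -16558 + 53 f$)
$\frac{t{\left(-1827,- \frac{1129}{-1791} \right)}}{-2720706} + \frac{v{\left(2047 \right)}}{1338581} = \frac{\left(- \frac{1129}{-1791} - 1827\right)^{2}}{-2720706} + \frac{-16558 + 53 \cdot 2047}{1338581} = \left(\left(-1129\right) \left(- \frac{1}{1791}\right) - 1827\right)^{2} \left(- \frac{1}{2720706}\right) + \left(-16558 + 108491\right) \frac{1}{1338581} = \left(\frac{1129}{1791} - 1827\right)^{2} \left(- \frac{1}{2720706}\right) + 91933 \cdot \frac{1}{1338581} = \left(- \frac{3271028}{1791}\right)^{2} \left(- \frac{1}{2720706}\right) + \frac{91933}{1338581} = \frac{10699624176784}{3207681} \left(- \frac{1}{2720706}\right) + \frac{91933}{1338581} = - \frac{5349812088392}{4363578471393} + \frac{91933}{1338581} = - \frac{6759999955481279083}{5841003233815713333}$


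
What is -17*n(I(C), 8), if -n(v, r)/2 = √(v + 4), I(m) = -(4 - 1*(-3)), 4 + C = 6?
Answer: 34*I*√3 ≈ 58.89*I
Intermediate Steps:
C = 2 (C = -4 + 6 = 2)
I(m) = -7 (I(m) = -(4 + 3) = -1*7 = -7)
n(v, r) = -2*√(4 + v) (n(v, r) = -2*√(v + 4) = -2*√(4 + v))
-17*n(I(C), 8) = -(-34)*√(4 - 7) = -(-34)*√(-3) = -(-34)*I*√3 = 34*I*√3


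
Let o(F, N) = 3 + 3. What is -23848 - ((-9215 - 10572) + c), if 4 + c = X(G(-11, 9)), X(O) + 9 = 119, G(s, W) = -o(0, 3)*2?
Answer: -4167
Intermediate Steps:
o(F, N) = 6
G(s, W) = -12 (G(s, W) = -1*6*2 = -6*2 = -12)
X(O) = 110 (X(O) = -9 + 119 = 110)
c = 106 (c = -4 + 110 = 106)
-23848 - ((-9215 - 10572) + c) = -23848 - ((-9215 - 10572) + 106) = -23848 - (-19787 + 106) = -23848 - 1*(-19681) = -23848 + 19681 = -4167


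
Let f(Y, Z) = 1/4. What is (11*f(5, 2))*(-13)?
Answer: -143/4 ≈ -35.750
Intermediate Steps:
f(Y, Z) = ¼
(11*f(5, 2))*(-13) = (11*(¼))*(-13) = (11/4)*(-13) = -143/4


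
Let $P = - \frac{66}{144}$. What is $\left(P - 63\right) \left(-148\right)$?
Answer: $\frac{56351}{6} \approx 9391.8$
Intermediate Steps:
$P = - \frac{11}{24}$ ($P = \left(-66\right) \frac{1}{144} = - \frac{11}{24} \approx -0.45833$)
$\left(P - 63\right) \left(-148\right) = \left(- \frac{11}{24} - 63\right) \left(-148\right) = \left(- \frac{1523}{24}\right) \left(-148\right) = \frac{56351}{6}$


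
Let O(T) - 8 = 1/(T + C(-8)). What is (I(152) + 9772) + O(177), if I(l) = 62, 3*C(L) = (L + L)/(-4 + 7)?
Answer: 15520843/1577 ≈ 9842.0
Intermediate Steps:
C(L) = 2*L/9 (C(L) = ((L + L)/(-4 + 7))/3 = ((2*L)/3)/3 = ((2*L)*(1/3))/3 = (2*L/3)/3 = 2*L/9)
O(T) = 8 + 1/(-16/9 + T) (O(T) = 8 + 1/(T + (2/9)*(-8)) = 8 + 1/(T - 16/9) = 8 + 1/(-16/9 + T))
(I(152) + 9772) + O(177) = (62 + 9772) + (-119 + 72*177)/(-16 + 9*177) = 9834 + (-119 + 12744)/(-16 + 1593) = 9834 + 12625/1577 = 15520843/1577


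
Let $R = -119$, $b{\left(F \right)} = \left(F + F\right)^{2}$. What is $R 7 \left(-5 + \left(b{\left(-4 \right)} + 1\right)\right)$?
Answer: $-49980$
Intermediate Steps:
$b{\left(F \right)} = 4 F^{2}$ ($b{\left(F \right)} = \left(2 F\right)^{2} = 4 F^{2}$)
$R 7 \left(-5 + \left(b{\left(-4 \right)} + 1\right)\right) = - 119 \cdot 7 \left(-5 + \left(4 \left(-4\right)^{2} + 1\right)\right) = - 119 \cdot 7 \left(-5 + \left(4 \cdot 16 + 1\right)\right) = - 119 \cdot 7 \left(-5 + \left(64 + 1\right)\right) = - 119 \cdot 7 \left(-5 + 65\right) = - 119 \cdot 7 \cdot 60 = \left(-119\right) 420 = -49980$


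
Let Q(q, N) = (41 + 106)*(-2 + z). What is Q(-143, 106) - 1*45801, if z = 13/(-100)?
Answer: -4611411/100 ≈ -46114.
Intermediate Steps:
z = -13/100 (z = 13*(-1/100) = -13/100 ≈ -0.13000)
Q(q, N) = -31311/100 (Q(q, N) = (41 + 106)*(-2 - 13/100) = 147*(-213/100) = -31311/100)
Q(-143, 106) - 1*45801 = -31311/100 - 1*45801 = -31311/100 - 45801 = -4611411/100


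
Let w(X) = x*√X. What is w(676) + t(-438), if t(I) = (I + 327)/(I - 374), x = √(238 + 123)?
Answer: 401239/812 ≈ 494.14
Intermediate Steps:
x = 19 (x = √361 = 19)
t(I) = (327 + I)/(-374 + I)
w(X) = 19*√X
w(676) + t(-438) = 19*√676 + (327 - 438)/(-374 - 438) = 19*26 - 111/(-812) = 494 - 1/812*(-111) = 494 + 111/812 = 401239/812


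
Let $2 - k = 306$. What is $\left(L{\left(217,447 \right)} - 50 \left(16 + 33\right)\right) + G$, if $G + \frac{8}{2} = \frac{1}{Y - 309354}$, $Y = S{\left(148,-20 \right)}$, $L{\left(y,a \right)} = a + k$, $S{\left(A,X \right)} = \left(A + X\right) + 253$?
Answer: $- \frac{714036604}{308973} \approx -2311.0$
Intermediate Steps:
$k = -304$ ($k = 2 - 306 = -304$)
$S{\left(A,X \right)} = 253 + A + X$
$L{\left(y,a \right)} = -304 + a$ ($L{\left(y,a \right)} = a - 304 = -304 + a$)
$Y = 381$ ($Y = 253 + 148 - 20 = 381$)
$G = - \frac{1235893}{308973}$ ($G = -4 + \frac{1}{381 - 309354} = -4 + \frac{1}{-308973} = -4 - \frac{1}{308973} = - \frac{1235893}{308973} \approx -4.0$)
$\left(L{\left(217,447 \right)} - 50 \left(16 + 33\right)\right) + G = \left(\left(-304 + 447\right) - 50 \left(16 + 33\right)\right) - \frac{1235893}{308973} = \left(143 - 2450\right) - \frac{1235893}{308973} = -2307 - \frac{1235893}{308973} = - \frac{714036604}{308973}$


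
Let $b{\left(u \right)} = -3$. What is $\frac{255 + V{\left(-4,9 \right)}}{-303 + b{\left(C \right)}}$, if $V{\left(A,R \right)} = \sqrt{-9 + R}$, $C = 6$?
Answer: $- \frac{5}{6} \approx -0.83333$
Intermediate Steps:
$\frac{255 + V{\left(-4,9 \right)}}{-303 + b{\left(C \right)}} = \frac{255 + \sqrt{-9 + 9}}{-303 - 3} = \frac{255 + \sqrt{0}}{-306} = \left(255 + 0\right) \left(- \frac{1}{306}\right) = 255 \left(- \frac{1}{306}\right) = - \frac{5}{6}$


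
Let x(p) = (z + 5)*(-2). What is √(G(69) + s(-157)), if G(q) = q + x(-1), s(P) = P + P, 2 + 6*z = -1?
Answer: I*√254 ≈ 15.937*I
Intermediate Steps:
z = -½ (z = -⅓ + (⅙)*(-1) = -⅓ - ⅙ = -½ ≈ -0.50000)
s(P) = 2*P
x(p) = -9 (x(p) = (-½ + 5)*(-2) = (9/2)*(-2) = -9)
G(q) = -9 + q (G(q) = q - 9 = -9 + q)
√(G(69) + s(-157)) = √((-9 + 69) + 2*(-157)) = √(60 - 314) = √(-254) = I*√254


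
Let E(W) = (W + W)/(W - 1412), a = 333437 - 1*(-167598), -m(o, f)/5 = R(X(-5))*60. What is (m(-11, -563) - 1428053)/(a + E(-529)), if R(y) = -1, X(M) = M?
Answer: -2771268573/972509993 ≈ -2.8496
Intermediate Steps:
m(o, f) = 300 (m(o, f) = -(-5)*60 = -5*(-60) = 300)
a = 501035 (a = 333437 + 167598 = 501035)
E(W) = 2*W/(-1412 + W) (E(W) = (2*W)/(-1412 + W) = 2*W/(-1412 + W))
(m(-11, -563) - 1428053)/(a + E(-529)) = (300 - 1428053)/(501035 + 2*(-529)/(-1412 - 529)) = -1427753/(501035 + 2*(-529)/(-1941)) = -1427753/(501035 + 2*(-529)*(-1/1941)) = -1427753/(501035 + 1058/1941) = -1427753/972509993/1941 = -1427753*1941/972509993 = -2771268573/972509993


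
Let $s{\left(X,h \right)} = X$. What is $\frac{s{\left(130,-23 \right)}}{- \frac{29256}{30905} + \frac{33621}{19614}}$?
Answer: $\frac{3752485100}{22153801} \approx 169.38$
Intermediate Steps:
$\frac{s{\left(130,-23 \right)}}{- \frac{29256}{30905} + \frac{33621}{19614}} = \frac{130}{- \frac{29256}{30905} + \frac{33621}{19614}} = \frac{130}{\left(-29256\right) \frac{1}{30905} + 33621 \cdot \frac{1}{19614}} = \frac{130}{- \frac{29256}{30905} + \frac{1601}{934}} = \frac{130}{\frac{22153801}{28865270}} = 130 \cdot \frac{28865270}{22153801} = \frac{3752485100}{22153801}$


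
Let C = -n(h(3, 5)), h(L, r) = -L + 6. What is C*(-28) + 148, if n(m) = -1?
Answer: 120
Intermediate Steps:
h(L, r) = 6 - L
C = 1 (C = -1*(-1) = 1)
C*(-28) + 148 = 1*(-28) + 148 = -28 + 148 = 120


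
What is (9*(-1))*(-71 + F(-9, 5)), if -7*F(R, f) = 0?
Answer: 639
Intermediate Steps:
F(R, f) = 0 (F(R, f) = -1/7*0 = 0)
(9*(-1))*(-71 + F(-9, 5)) = (9*(-1))*(-71 + 0) = -9*(-71) = 639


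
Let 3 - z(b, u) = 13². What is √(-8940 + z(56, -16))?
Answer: I*√9106 ≈ 95.425*I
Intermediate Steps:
z(b, u) = -166 (z(b, u) = 3 - 1*13² = 3 - 1*169 = 3 - 169 = -166)
√(-8940 + z(56, -16)) = √(-8940 - 166) = √(-9106) = I*√9106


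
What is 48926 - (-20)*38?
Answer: 49686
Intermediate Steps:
48926 - (-20)*38 = 48926 - 1*(-760) = 48926 + 760 = 49686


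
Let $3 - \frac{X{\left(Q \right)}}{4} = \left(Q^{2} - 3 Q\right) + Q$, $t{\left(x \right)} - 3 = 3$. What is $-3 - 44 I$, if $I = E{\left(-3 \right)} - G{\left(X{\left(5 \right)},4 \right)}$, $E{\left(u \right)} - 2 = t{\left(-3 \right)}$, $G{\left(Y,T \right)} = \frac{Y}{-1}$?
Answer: $1757$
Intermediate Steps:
$t{\left(x \right)} = 6$ ($t{\left(x \right)} = 3 + 3 = 6$)
$X{\left(Q \right)} = 12 - 4 Q^{2} + 8 Q$ ($X{\left(Q \right)} = 12 - 4 \left(\left(Q^{2} - 3 Q\right) + Q\right) = 12 - 4 \left(Q^{2} - 2 Q\right) = 12 - \left(- 8 Q + 4 Q^{2}\right) = 12 - 4 Q^{2} + 8 Q$)
$G{\left(Y,T \right)} = - Y$ ($G{\left(Y,T \right)} = Y \left(-1\right) = - Y$)
$E{\left(u \right)} = 8$ ($E{\left(u \right)} = 2 + 6 = 8$)
$I = -40$ ($I = 8 - - (12 - 4 \cdot 5^{2} + 8 \cdot 5) = 8 - - (12 - 100 + 40) = 8 - \left(-1\right) \left(-48\right) = 8 - 48 = -40$)
$-3 - 44 I = -3 - -1760 = -3 + 1760 = 1757$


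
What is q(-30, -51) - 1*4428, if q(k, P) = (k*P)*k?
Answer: -50328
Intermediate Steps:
q(k, P) = P*k² (q(k, P) = (P*k)*k = P*k²)
q(-30, -51) - 1*4428 = -51*(-30)² - 1*4428 = -51*900 - 4428 = -45900 - 4428 = -50328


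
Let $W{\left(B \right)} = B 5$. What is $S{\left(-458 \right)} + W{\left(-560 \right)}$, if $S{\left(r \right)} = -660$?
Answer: $-3460$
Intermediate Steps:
$W{\left(B \right)} = 5 B$
$S{\left(-458 \right)} + W{\left(-560 \right)} = -660 + 5 \left(-560\right) = -660 - 2800 = -3460$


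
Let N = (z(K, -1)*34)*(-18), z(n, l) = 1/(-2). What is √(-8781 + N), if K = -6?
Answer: 5*I*√339 ≈ 92.06*I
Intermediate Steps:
z(n, l) = -½
N = 306 (N = -½*34*(-18) = -17*(-18) = 306)
√(-8781 + N) = √(-8781 + 306) = √(-8475) = 5*I*√339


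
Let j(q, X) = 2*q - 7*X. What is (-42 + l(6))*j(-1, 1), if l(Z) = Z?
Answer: 324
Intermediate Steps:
j(q, X) = -7*X + 2*q
(-42 + l(6))*j(-1, 1) = (-42 + 6)*(-7*1 + 2*(-1)) = -36*(-7 - 2) = -36*(-9) = 324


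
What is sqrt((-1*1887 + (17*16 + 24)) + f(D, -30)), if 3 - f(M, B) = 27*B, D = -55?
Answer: I*sqrt(778) ≈ 27.893*I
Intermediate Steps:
f(M, B) = 3 - 27*B
sqrt((-1*1887 + (17*16 + 24)) + f(D, -30)) = sqrt((-1*1887 + (17*16 + 24)) + (3 - 27*(-30))) = sqrt((-1887 + (272 + 24)) + (3 + 810)) = sqrt((-1887 + 296) + 813) = sqrt(-1591 + 813) = sqrt(-778) = I*sqrt(778)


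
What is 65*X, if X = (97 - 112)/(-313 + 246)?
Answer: 975/67 ≈ 14.552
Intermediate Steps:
X = 15/67 (X = -15/(-67) = -15*(-1/67) = 15/67 ≈ 0.22388)
65*X = 65*(15/67) = 975/67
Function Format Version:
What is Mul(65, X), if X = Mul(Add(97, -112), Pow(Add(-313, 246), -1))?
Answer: Rational(975, 67) ≈ 14.552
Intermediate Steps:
X = Rational(15, 67) (X = Mul(-15, Pow(-67, -1)) = Mul(-15, Rational(-1, 67)) = Rational(15, 67) ≈ 0.22388)
Mul(65, X) = Mul(65, Rational(15, 67)) = Rational(975, 67)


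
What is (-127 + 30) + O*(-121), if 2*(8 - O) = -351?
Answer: -44601/2 ≈ -22301.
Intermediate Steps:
O = 367/2 (O = 8 - ½*(-351) = 8 + 351/2 = 367/2 ≈ 183.50)
(-127 + 30) + O*(-121) = (-127 + 30) + (367/2)*(-121) = -97 - 44407/2 = -44601/2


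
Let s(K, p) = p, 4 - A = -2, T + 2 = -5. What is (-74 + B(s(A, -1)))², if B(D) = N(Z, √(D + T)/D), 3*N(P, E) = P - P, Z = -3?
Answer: 5476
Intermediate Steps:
T = -7 (T = -2 - 5 = -7)
A = 6 (A = 4 - 1*(-2) = 4 + 2 = 6)
N(P, E) = 0 (N(P, E) = (P - P)/3 = (⅓)*0 = 0)
B(D) = 0
(-74 + B(s(A, -1)))² = (-74 + 0)² = (-74)² = 5476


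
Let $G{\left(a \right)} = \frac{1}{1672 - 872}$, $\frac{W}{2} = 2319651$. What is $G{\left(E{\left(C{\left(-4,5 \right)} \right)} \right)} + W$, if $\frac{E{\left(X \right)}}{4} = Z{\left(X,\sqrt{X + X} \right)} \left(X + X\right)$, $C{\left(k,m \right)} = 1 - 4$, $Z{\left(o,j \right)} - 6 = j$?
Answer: $\frac{3711441601}{800} \approx 4.6393 \cdot 10^{6}$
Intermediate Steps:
$Z{\left(o,j \right)} = 6 + j$
$C{\left(k,m \right)} = -3$
$E{\left(X \right)} = 8 X \left(6 + \sqrt{2} \sqrt{X}\right)$ ($E{\left(X \right)} = 4 \left(6 + \sqrt{X + X}\right) \left(X + X\right) = 4 \left(6 + \sqrt{2 X}\right) 2 X = 4 \left(6 + \sqrt{2} \sqrt{X}\right) 2 X = 4 \cdot 2 X \left(6 + \sqrt{2} \sqrt{X}\right) = 8 X \left(6 + \sqrt{2} \sqrt{X}\right)$)
$W = 4639302$ ($W = 2 \cdot 2319651 = 4639302$)
$G{\left(a \right)} = \frac{1}{800}$
$G{\left(E{\left(C{\left(-4,5 \right)} \right)} \right)} + W = \frac{1}{800} + 4639302 = \frac{3711441601}{800}$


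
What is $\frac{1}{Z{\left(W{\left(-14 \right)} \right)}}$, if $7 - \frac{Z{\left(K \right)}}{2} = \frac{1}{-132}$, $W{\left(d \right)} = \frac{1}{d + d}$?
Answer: $\frac{66}{925} \approx 0.071351$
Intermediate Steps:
$W{\left(d \right)} = \frac{1}{2 d}$
$Z{\left(K \right)} = \frac{925}{66}$ ($Z{\left(K \right)} = 14 - \frac{2}{-132} = 14 - - \frac{1}{66} = 14 + \frac{1}{66} = \frac{925}{66}$)
$\frac{1}{Z{\left(W{\left(-14 \right)} \right)}} = \frac{1}{\frac{925}{66}} = \frac{66}{925}$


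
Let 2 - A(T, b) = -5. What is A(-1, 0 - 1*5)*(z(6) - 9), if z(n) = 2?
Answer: -49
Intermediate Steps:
A(T, b) = 7 (A(T, b) = 2 - 1*(-5) = 2 + 5 = 7)
A(-1, 0 - 1*5)*(z(6) - 9) = 7*(2 - 9) = 7*(-7) = -49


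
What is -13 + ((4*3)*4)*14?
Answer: 659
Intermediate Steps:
-13 + ((4*3)*4)*14 = -13 + (12*4)*14 = -13 + 48*14 = -13 + 672 = 659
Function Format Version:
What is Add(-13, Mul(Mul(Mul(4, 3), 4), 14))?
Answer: 659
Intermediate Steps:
Add(-13, Mul(Mul(Mul(4, 3), 4), 14)) = Add(-13, Mul(Mul(12, 4), 14)) = Add(-13, Mul(48, 14)) = Add(-13, 672) = 659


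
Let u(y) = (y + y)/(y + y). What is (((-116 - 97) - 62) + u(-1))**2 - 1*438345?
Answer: -363269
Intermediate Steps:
u(y) = 1 (u(y) = (2*y)/((2*y)) = (2*y)*(1/(2*y)) = 1)
(((-116 - 97) - 62) + u(-1))**2 - 1*438345 = (((-116 - 97) - 62) + 1)**2 - 1*438345 = ((-213 - 62) + 1)**2 - 438345 = (-275 + 1)**2 - 438345 = (-274)**2 - 438345 = 75076 - 438345 = -363269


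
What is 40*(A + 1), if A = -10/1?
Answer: -360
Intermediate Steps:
A = -10 (A = -10*1 = -10)
40*(A + 1) = 40*(-10 + 1) = 40*(-9) = -360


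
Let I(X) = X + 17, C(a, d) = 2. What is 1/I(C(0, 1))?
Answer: 1/19 ≈ 0.052632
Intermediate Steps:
I(X) = 17 + X
1/I(C(0, 1)) = 1/(17 + 2) = 1/19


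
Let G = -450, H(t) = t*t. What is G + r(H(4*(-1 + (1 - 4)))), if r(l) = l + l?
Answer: 62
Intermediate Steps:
H(t) = t**2
r(l) = 2*l
G + r(H(4*(-1 + (1 - 4)))) = -450 + 2*(4*(-1 + (1 - 4)))**2 = -450 + 2*(4*(-1 - 3))**2 = -450 + 2*(4*(-4))**2 = -450 + 2*(-16)**2 = -450 + 2*256 = -450 + 512 = 62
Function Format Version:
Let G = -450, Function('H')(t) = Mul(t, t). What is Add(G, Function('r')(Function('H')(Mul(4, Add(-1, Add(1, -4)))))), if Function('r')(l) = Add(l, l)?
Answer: 62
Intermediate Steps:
Function('H')(t) = Pow(t, 2)
Function('r')(l) = Mul(2, l)
Add(G, Function('r')(Function('H')(Mul(4, Add(-1, Add(1, -4)))))) = Add(-450, Mul(2, Pow(Mul(4, Add(-1, Add(1, -4))), 2))) = Add(-450, Mul(2, Pow(Mul(4, Add(-1, -3)), 2))) = Add(-450, Mul(2, Pow(Mul(4, -4), 2))) = Add(-450, Mul(2, Pow(-16, 2))) = Add(-450, Mul(2, 256)) = Add(-450, 512) = 62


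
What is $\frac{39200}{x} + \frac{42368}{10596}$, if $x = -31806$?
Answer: $\frac{38841392}{14042349} \approx 2.766$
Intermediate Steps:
$\frac{39200}{x} + \frac{42368}{10596} = \frac{39200}{-31806} + \frac{42368}{10596} = 39200 \left(- \frac{1}{31806}\right) + 42368 \cdot \frac{1}{10596} = - \frac{19600}{15903} + \frac{10592}{2649} = \frac{38841392}{14042349}$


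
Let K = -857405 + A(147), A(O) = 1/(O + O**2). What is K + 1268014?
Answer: 8933209405/21756 ≈ 4.1061e+5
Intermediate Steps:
K = -18653703179/21756 (K = -857405 + 1/(147*(1 + 147)) = -857405 + (1/147)/148 = -857405 + (1/147)*(1/148) = -857405 + 1/21756 = -18653703179/21756 ≈ -8.5741e+5)
K + 1268014 = -18653703179/21756 + 1268014 = 8933209405/21756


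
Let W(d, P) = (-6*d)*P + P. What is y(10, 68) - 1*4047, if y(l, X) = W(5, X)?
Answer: -6019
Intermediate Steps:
W(d, P) = P - 6*P*d (W(d, P) = -6*P*d + P = P - 6*P*d)
y(l, X) = -29*X (y(l, X) = X*(1 - 6*5) = X*(1 - 30) = X*(-29) = -29*X)
y(10, 68) - 1*4047 = -29*68 - 1*4047 = -1972 - 4047 = -6019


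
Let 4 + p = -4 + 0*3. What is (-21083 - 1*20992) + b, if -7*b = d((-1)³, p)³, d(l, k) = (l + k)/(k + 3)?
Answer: -36816354/875 ≈ -42076.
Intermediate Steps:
p = -8 (p = -4 + (-4 + 0*3) = -4 + (-4 + 0) = -4 - 4 = -8)
d(l, k) = (k + l)/(3 + k)
b = -729/875 (b = -(-8 + (-1)³)³/(3 - 8)³/7 = -(-(-8 - 1)³/125)/7 = -(-⅕*(-9))³/7 = -(9/5)³/7 = -⅐*729/125 = -729/875 ≈ -0.83314)
(-21083 - 1*20992) + b = (-21083 - 1*20992) - 729/875 = (-21083 - 20992) - 729/875 = -42075 - 729/875 = -36816354/875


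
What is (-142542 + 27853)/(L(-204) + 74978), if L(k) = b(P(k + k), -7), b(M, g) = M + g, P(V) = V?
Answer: -114689/74563 ≈ -1.5381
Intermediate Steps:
L(k) = -7 + 2*k (L(k) = (k + k) - 7 = 2*k - 7 = -7 + 2*k)
(-142542 + 27853)/(L(-204) + 74978) = (-142542 + 27853)/((-7 + 2*(-204)) + 74978) = -114689/((-7 - 408) + 74978) = -114689/(-415 + 74978) = -114689/74563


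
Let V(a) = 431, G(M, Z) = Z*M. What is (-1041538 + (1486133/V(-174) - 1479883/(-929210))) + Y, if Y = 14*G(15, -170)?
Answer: -430040951298877/400489510 ≈ -1.0738e+6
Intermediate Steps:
G(M, Z) = M*Z
Y = -35700 (Y = 14*(15*(-170)) = 14*(-2550) = -35700)
(-1041538 + (1486133/V(-174) - 1479883/(-929210))) + Y = (-1041538 + (1486133/431 - 1479883/(-929210))) - 35700 = (-1041538 + (1486133*(1/431) - 1479883*(-1/929210))) - 35700 = (-1041538 + (1486133/431 + 1479883/929210)) - 35700 = (-1041538 + 1381567474503/400489510) - 35700 = -415743475791877/400489510 - 35700 = -430040951298877/400489510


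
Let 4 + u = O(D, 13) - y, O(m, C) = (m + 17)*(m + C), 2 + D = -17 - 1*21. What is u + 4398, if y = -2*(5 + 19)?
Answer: 5063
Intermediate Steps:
D = -40 (D = -2 + (-17 - 1*21) = -2 + (-17 - 21) = -2 - 38 = -40)
O(m, C) = (17 + m)*(C + m)
y = -48 (y = -2*24 = -48)
u = 665 (u = -4 + (((-40)**2 + 17*13 + 17*(-40) + 13*(-40)) - 1*(-48)) = -4 + ((1600 + 221 - 680 - 520) + 48) = -4 + (621 + 48) = -4 + 669 = 665)
u + 4398 = 665 + 4398 = 5063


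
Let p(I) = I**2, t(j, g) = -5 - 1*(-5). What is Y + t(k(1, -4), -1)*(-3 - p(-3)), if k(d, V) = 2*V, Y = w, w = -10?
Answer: -10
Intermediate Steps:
Y = -10
t(j, g) = 0 (t(j, g) = -5 + 5 = 0)
Y + t(k(1, -4), -1)*(-3 - p(-3)) = -10 + 0*(-3 - 1*(-3)**2) = -10 + 0*(-3 - 1*9) = -10 + 0*(-3 - 9) = -10 + 0*(-12) = -10 + 0 = -10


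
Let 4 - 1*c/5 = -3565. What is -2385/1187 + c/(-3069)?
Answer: -28501580/3642903 ≈ -7.8239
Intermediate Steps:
c = 17845 (c = 20 - 5*(-3565) = 20 + 17825 = 17845)
-2385/1187 + c/(-3069) = -2385/1187 + 17845/(-3069) = -2385*1/1187 + 17845*(-1/3069) = -2385/1187 - 17845/3069 = -28501580/3642903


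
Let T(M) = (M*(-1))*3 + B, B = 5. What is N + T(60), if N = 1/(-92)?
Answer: -16101/92 ≈ -175.01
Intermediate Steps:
N = -1/92 ≈ -0.010870
T(M) = 5 - 3*M (T(M) = (M*(-1))*3 + 5 = -M*3 + 5 = -3*M + 5 = 5 - 3*M)
N + T(60) = -1/92 + (5 - 3*60) = -1/92 + (5 - 180) = -1/92 - 175 = -16101/92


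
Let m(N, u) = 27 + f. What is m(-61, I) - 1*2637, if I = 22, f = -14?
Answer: -2624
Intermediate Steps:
m(N, u) = 13 (m(N, u) = 27 - 14 = 13)
m(-61, I) - 1*2637 = 13 - 1*2637 = 13 - 2637 = -2624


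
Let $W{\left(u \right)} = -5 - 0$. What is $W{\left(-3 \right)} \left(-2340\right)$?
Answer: $11700$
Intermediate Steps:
$W{\left(u \right)} = -5$ ($W{\left(u \right)} = -5 + 0 = -5$)
$W{\left(-3 \right)} \left(-2340\right) = \left(-5\right) \left(-2340\right) = 11700$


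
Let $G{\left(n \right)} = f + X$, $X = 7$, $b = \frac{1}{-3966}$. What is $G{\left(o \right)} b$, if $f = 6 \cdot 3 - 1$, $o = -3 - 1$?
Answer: $- \frac{4}{661} \approx -0.0060514$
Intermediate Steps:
$b = - \frac{1}{3966} \approx -0.00025214$
$o = -4$
$f = 17$ ($f = 18 - 1 = 17$)
$G{\left(n \right)} = 24$ ($G{\left(n \right)} = 17 + 7 = 24$)
$G{\left(o \right)} b = 24 \left(- \frac{1}{3966}\right) = - \frac{4}{661}$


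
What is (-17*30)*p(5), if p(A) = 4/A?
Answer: -408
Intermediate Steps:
(-17*30)*p(5) = (-17*30)*(4/5) = -2040/5 = -510*⅘ = -408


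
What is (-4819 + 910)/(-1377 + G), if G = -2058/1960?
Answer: 26060/9187 ≈ 2.8366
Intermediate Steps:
G = -21/20 (G = -2058*1/1960 = -21/20 ≈ -1.0500)
(-4819 + 910)/(-1377 + G) = (-4819 + 910)/(-1377 - 21/20) = -3909/(-27561/20) = -3909*(-20/27561) = 26060/9187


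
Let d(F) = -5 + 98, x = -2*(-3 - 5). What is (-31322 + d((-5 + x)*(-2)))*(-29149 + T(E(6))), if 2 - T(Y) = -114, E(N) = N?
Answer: 906671557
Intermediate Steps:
x = 16 (x = -2*(-8) = 16)
T(Y) = 116 (T(Y) = 2 - 1*(-114) = 2 + 114 = 116)
d(F) = 93
(-31322 + d((-5 + x)*(-2)))*(-29149 + T(E(6))) = (-31322 + 93)*(-29149 + 116) = -31229*(-29033) = 906671557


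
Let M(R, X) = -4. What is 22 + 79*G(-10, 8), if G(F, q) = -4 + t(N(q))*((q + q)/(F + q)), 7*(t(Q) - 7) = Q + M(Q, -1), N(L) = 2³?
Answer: -35554/7 ≈ -5079.1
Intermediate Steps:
N(L) = 8
t(Q) = 45/7 + Q/7 (t(Q) = 7 + (Q - 4)/7 = 7 + (-4 + Q)/7 = 7 + (-4/7 + Q/7) = 45/7 + Q/7)
G(F, q) = -4 + 106*q/(7*(F + q)) (G(F, q) = -4 + (45/7 + (⅐)*8)*((q + q)/(F + q)) = -4 + (45/7 + 8/7)*((2*q)/(F + q)) = -4 + 53*(2*q/(F + q))/7 = -4 + 106*q/(7*(F + q)))
22 + 79*G(-10, 8) = 22 + 79*((-4*(-10) + (78/7)*8)/(-10 + 8)) = 22 + 79*((40 + 624/7)/(-2)) = 22 + 79*(-½*904/7) = 22 + 79*(-452/7) = 22 - 35708/7 = -35554/7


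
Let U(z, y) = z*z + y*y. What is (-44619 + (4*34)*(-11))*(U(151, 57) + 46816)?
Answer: -3360215590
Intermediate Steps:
U(z, y) = y² + z² (U(z, y) = z² + y² = y² + z²)
(-44619 + (4*34)*(-11))*(U(151, 57) + 46816) = (-44619 + (4*34)*(-11))*((57² + 151²) + 46816) = (-44619 + 136*(-11))*((3249 + 22801) + 46816) = (-44619 - 1496)*(26050 + 46816) = -46115*72866 = -3360215590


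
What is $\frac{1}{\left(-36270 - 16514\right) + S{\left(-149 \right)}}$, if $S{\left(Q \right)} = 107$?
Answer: $- \frac{1}{52677} \approx -1.8984 \cdot 10^{-5}$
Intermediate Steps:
$\frac{1}{\left(-36270 - 16514\right) + S{\left(-149 \right)}} = \frac{1}{\left(-36270 - 16514\right) + 107} = \frac{1}{-52784 + 107} = \frac{1}{-52677} = - \frac{1}{52677}$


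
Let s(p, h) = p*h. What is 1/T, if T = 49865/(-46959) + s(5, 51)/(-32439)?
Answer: -46160697/49380160 ≈ -0.93480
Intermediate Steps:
s(p, h) = h*p
T = -49380160/46160697 (T = 49865/(-46959) + (51*5)/(-32439) = 49865*(-1/46959) + 255*(-1/32439) = -49865/46959 - 85/10813 = -49380160/46160697 ≈ -1.0697)
1/T = 1/(-49380160/46160697) = -46160697/49380160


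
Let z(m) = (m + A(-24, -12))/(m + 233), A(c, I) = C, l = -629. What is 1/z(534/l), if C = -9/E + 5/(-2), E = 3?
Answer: -292046/7987 ≈ -36.565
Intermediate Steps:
C = -11/2 (C = -9/3 + 5/(-2) = -9*⅓ + 5*(-½) = -3 - 5/2 = -11/2 ≈ -5.5000)
A(c, I) = -11/2
z(m) = (-11/2 + m)/(233 + m) (z(m) = (m - 11/2)/(m + 233) = (-11/2 + m)/(233 + m))
1/z(534/l) = 1/((-11/2 + 534/(-629))/(233 + 534/(-629))) = 1/((-11/2 + 534*(-1/629))/(233 + 534*(-1/629))) = 1/((-11/2 - 534/629)/(233 - 534/629)) = 1/(-7987/1258/(146023/629)) = 1/((629/146023)*(-7987/1258)) = 1/(-7987/292046) = -292046/7987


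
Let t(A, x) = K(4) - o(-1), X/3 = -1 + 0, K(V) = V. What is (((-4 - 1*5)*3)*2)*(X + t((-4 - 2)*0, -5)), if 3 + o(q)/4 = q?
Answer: -918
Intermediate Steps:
o(q) = -12 + 4*q
X = -3 (X = 3*(-1 + 0) = 3*(-1) = -3)
t(A, x) = 20 (t(A, x) = 4 - (-12 + 4*(-1)) = 4 - (-12 - 4) = 4 - 1*(-16) = 4 + 16 = 20)
(((-4 - 1*5)*3)*2)*(X + t((-4 - 2)*0, -5)) = (((-4 - 1*5)*3)*2)*(-3 + 20) = (((-4 - 5)*3)*2)*17 = (-9*3*2)*17 = -27*2*17 = -54*17 = -918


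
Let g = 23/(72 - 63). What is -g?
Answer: -23/9 ≈ -2.5556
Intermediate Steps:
g = 23/9 ≈ 2.5556
-g = -1*23/9 = -23/9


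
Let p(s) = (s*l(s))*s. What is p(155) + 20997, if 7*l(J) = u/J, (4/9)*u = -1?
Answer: 586521/28 ≈ 20947.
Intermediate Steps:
u = -9/4 (u = (9/4)*(-1) = -9/4 ≈ -2.2500)
l(J) = -9/(28*J) (l(J) = (-9/(4*J))/7 = -9/(28*J))
p(s) = -9*s/28 (p(s) = (s*(-9/(28*s)))*s = -9*s/28)
p(155) + 20997 = -9/28*155 + 20997 = -1395/28 + 20997 = 586521/28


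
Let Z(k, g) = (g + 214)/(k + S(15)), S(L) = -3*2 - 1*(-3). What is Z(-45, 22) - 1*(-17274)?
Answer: 207229/12 ≈ 17269.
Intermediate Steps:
S(L) = -3 (S(L) = -6 + 3 = -3)
Z(k, g) = (214 + g)/(-3 + k) (Z(k, g) = (g + 214)/(k - 3) = (214 + g)/(-3 + k))
Z(-45, 22) - 1*(-17274) = (214 + 22)/(-3 - 45) - 1*(-17274) = 236/(-48) + 17274 = -1/48*236 + 17274 = -59/12 + 17274 = 207229/12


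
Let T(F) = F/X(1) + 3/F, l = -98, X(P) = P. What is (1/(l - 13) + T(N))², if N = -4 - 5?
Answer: 1075369/12321 ≈ 87.279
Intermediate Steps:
N = -9
T(F) = F + 3/F (T(F) = F/1 + 3/F = F*1 + 3/F = F + 3/F)
(1/(l - 13) + T(N))² = (1/(-98 - 13) + (-9 + 3/(-9)))² = (1/(-111) + (-9 + 3*(-⅑)))² = (-1/111 + (-9 - ⅓))² = (-1/111 - 28/3)² = (-1037/111)² = 1075369/12321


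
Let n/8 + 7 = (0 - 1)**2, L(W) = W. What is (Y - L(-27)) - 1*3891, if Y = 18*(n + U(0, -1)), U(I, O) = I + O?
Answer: -4746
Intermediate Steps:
n = -48 (n = -56 + 8*(0 - 1)**2 = -56 + 8*(-1)**2 = -56 + 8*1 = -56 + 8 = -48)
Y = -882 (Y = 18*(-48 + (0 - 1)) = 18*(-48 - 1) = 18*(-49) = -882)
(Y - L(-27)) - 1*3891 = (-882 - 1*(-27)) - 1*3891 = (-882 + 27) - 3891 = -855 - 3891 = -4746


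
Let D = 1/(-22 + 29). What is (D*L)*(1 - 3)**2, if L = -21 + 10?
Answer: -44/7 ≈ -6.2857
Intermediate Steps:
L = -11
D = 1/7 ≈ 0.14286
(D*L)*(1 - 3)**2 = ((1/7)*(-11))*(1 - 3)**2 = -11/7*(-2)**2 = -11/7*4 = -44/7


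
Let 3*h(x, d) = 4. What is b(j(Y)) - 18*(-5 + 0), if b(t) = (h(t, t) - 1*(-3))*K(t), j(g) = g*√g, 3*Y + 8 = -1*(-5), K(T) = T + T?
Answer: 90 - 26*I/3 ≈ 90.0 - 8.6667*I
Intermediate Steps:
h(x, d) = 4/3 (h(x, d) = (⅓)*4 = 4/3)
K(T) = 2*T
Y = -1 (Y = -8/3 + (-1*(-5))/3 = -8/3 + (⅓)*5 = -8/3 + 5/3 = -1)
j(g) = g^(3/2)
b(t) = 26*t/3 (b(t) = (4/3 - 1*(-3))*(2*t) = (4/3 + 3)*(2*t) = 13*(2*t)/3 = 26*t/3)
b(j(Y)) - 18*(-5 + 0) = 26*(-1)^(3/2)/3 - 18*(-5 + 0) = 26*(-I)/3 - 18*(-5) = -26*I/3 + 90 = 90 - 26*I/3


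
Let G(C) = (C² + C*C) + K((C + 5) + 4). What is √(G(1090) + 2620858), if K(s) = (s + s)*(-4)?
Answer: √4988266 ≈ 2233.4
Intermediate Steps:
K(s) = -8*s (K(s) = (2*s)*(-4) = -8*s)
G(C) = -72 - 8*C + 2*C² (G(C) = (C² + C*C) - 8*((C + 5) + 4) = (C² + C²) - 8*((5 + C) + 4) = 2*C² - 8*(9 + C) = 2*C² + (-72 - 8*C) = -72 - 8*C + 2*C²)
√(G(1090) + 2620858) = √((-72 - 8*1090 + 2*1090²) + 2620858) = √((-72 - 8720 + 2*1188100) + 2620858) = √((-72 - 8720 + 2376200) + 2620858) = √(2367408 + 2620858) = √4988266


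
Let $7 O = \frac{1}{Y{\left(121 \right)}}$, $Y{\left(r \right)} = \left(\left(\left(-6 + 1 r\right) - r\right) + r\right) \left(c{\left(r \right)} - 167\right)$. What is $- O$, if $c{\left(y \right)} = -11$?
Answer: $\frac{1}{143290} \approx 6.9789 \cdot 10^{-6}$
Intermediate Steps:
$Y{\left(r \right)} = 1068 - 178 r$ ($Y{\left(r \right)} = \left(\left(\left(-6 + 1 r\right) - r\right) + r\right) \left(-11 - 167\right) = \left(\left(\left(-6 + r\right) - r\right) + r\right) \left(-178\right) = \left(-6 + r\right) \left(-178\right) = 1068 - 178 r$)
$O = - \frac{1}{143290}$ ($O = \frac{1}{7 \left(1068 - 21538\right)} = \frac{1}{7 \left(-20470\right)} = \frac{1}{7} \left(- \frac{1}{20470}\right) = - \frac{1}{143290} \approx -6.9789 \cdot 10^{-6}$)
$- O = \left(-1\right) \left(- \frac{1}{143290}\right) = \frac{1}{143290}$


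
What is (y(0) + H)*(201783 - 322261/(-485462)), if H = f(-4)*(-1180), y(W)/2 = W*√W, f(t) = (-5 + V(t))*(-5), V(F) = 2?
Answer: -866930963911950/242731 ≈ -3.5716e+9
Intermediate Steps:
f(t) = 15 (f(t) = (-5 + 2)*(-5) = -3*(-5) = 15)
y(W) = 2*W^(3/2) (y(W) = 2*(W*√W) = 2*W^(3/2))
H = -17700 (H = 15*(-1180) = -17700)
(y(0) + H)*(201783 - 322261/(-485462)) = (2*0^(3/2) - 17700)*(201783 - 322261/(-485462)) = (2*0 - 17700)*(201783 - 322261*(-1/485462)) = (0 - 17700)*(201783 + 322261/485462) = -17700*97958301007/485462 = -866930963911950/242731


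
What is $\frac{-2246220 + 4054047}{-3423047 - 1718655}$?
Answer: $- \frac{1807827}{5141702} \approx -0.3516$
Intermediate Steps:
$\frac{-2246220 + 4054047}{-3423047 - 1718655} = \frac{1807827}{-5141702} = 1807827 \left(- \frac{1}{5141702}\right) = - \frac{1807827}{5141702}$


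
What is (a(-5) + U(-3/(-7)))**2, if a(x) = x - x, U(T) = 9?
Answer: 81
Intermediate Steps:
a(x) = 0
(a(-5) + U(-3/(-7)))**2 = (0 + 9)**2 = 9**2 = 81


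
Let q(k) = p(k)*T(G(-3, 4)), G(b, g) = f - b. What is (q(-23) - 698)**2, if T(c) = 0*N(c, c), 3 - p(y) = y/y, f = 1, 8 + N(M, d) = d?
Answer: 487204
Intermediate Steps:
N(M, d) = -8 + d
p(y) = 2 (p(y) = 3 - y/y = 3 - 1*1 = 3 - 1 = 2)
G(b, g) = 1 - b
T(c) = 0 (T(c) = 0*(-8 + c) = 0)
q(k) = 0 (q(k) = 2*0 = 0)
(q(-23) - 698)**2 = (0 - 698)**2 = (-698)**2 = 487204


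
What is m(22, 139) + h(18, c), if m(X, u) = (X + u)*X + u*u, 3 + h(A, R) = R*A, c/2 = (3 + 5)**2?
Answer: 25164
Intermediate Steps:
c = 128 (c = 2*(3 + 5)**2 = 2*8**2 = 2*64 = 128)
h(A, R) = -3 + A*R (h(A, R) = -3 + R*A = -3 + A*R)
m(X, u) = u**2 + X*(X + u) (m(X, u) = X*(X + u) + u**2 = u**2 + X*(X + u))
m(22, 139) + h(18, c) = (22**2 + 139**2 + 22*139) + (-3 + 18*128) = (484 + 19321 + 3058) + (-3 + 2304) = 22863 + 2301 = 25164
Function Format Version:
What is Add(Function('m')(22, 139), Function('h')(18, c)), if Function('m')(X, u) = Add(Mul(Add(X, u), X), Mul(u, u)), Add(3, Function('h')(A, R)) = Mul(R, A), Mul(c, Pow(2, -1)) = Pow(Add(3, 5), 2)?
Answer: 25164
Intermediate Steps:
c = 128 (c = Mul(2, Pow(Add(3, 5), 2)) = Mul(2, Pow(8, 2)) = Mul(2, 64) = 128)
Function('h')(A, R) = Add(-3, Mul(A, R)) (Function('h')(A, R) = Add(-3, Mul(R, A)) = Add(-3, Mul(A, R)))
Function('m')(X, u) = Add(Pow(u, 2), Mul(X, Add(X, u))) (Function('m')(X, u) = Add(Mul(X, Add(X, u)), Pow(u, 2)) = Add(Pow(u, 2), Mul(X, Add(X, u))))
Add(Function('m')(22, 139), Function('h')(18, c)) = Add(Add(Pow(22, 2), Pow(139, 2), Mul(22, 139)), Add(-3, Mul(18, 128))) = Add(Add(484, 19321, 3058), Add(-3, 2304)) = Add(22863, 2301) = 25164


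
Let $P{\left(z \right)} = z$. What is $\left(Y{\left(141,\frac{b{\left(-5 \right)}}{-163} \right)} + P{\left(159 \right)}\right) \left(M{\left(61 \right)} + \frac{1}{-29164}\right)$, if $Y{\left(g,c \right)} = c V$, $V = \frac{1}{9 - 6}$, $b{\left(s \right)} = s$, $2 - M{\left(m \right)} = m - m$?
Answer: $\frac{1133818553}{3565299} \approx 318.02$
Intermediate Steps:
$M{\left(m \right)} = 2$ ($M{\left(m \right)} = 2 - \left(m - m\right) = 2 - 0 = 2 + 0 = 2$)
$V = \frac{1}{3} \approx 0.33333$
$Y{\left(g,c \right)} = \frac{c}{3}$ ($Y{\left(g,c \right)} = c \frac{1}{3} = \frac{c}{3}$)
$\left(Y{\left(141,\frac{b{\left(-5 \right)}}{-163} \right)} + P{\left(159 \right)}\right) \left(M{\left(61 \right)} + \frac{1}{-29164}\right) = \left(\frac{\left(-5\right) \frac{1}{-163}}{3} + 159\right) \left(2 + \frac{1}{-29164}\right) = \left(\frac{\left(-5\right) \left(- \frac{1}{163}\right)}{3} + 159\right) \left(2 - \frac{1}{29164}\right) = \left(\frac{1}{3} \cdot \frac{5}{163} + 159\right) \frac{58327}{29164} = \left(\frac{5}{489} + 159\right) \frac{58327}{29164} = \frac{77756}{489} \cdot \frac{58327}{29164} = \frac{1133818553}{3565299}$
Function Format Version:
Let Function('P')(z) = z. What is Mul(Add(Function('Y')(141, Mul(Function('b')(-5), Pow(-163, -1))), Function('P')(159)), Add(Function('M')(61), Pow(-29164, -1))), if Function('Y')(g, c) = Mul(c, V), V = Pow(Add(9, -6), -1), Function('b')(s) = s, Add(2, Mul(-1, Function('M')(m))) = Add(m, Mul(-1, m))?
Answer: Rational(1133818553, 3565299) ≈ 318.02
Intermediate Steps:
Function('M')(m) = 2 (Function('M')(m) = Add(2, Mul(-1, Add(m, Mul(-1, m)))) = Add(2, Mul(-1, 0)) = Add(2, 0) = 2)
V = Rational(1, 3) (V = Pow(3, -1) = Rational(1, 3) ≈ 0.33333)
Function('Y')(g, c) = Mul(Rational(1, 3), c) (Function('Y')(g, c) = Mul(c, Rational(1, 3)) = Mul(Rational(1, 3), c))
Mul(Add(Function('Y')(141, Mul(Function('b')(-5), Pow(-163, -1))), Function('P')(159)), Add(Function('M')(61), Pow(-29164, -1))) = Mul(Add(Mul(Rational(1, 3), Mul(-5, Pow(-163, -1))), 159), Add(2, Pow(-29164, -1))) = Mul(Add(Mul(Rational(1, 3), Mul(-5, Rational(-1, 163))), 159), Add(2, Rational(-1, 29164))) = Mul(Add(Mul(Rational(1, 3), Rational(5, 163)), 159), Rational(58327, 29164)) = Mul(Add(Rational(5, 489), 159), Rational(58327, 29164)) = Mul(Rational(77756, 489), Rational(58327, 29164)) = Rational(1133818553, 3565299)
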